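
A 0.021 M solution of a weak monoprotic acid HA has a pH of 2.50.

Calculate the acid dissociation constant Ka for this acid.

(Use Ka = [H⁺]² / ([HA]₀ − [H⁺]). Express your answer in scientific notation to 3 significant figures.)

[H⁺] = 10^(−pH) = 10^(−2.50) = 3.162e-03 M. For HA ⇌ H⁺ + A⁻, Ka = [H⁺][A⁻]/[HA] = [H⁺]² / ([HA]₀ − [H⁺]) = (3.162e-03)² / (0.021 − 3.162e-03) = 5.61e-04.

K_a = 5.61e-04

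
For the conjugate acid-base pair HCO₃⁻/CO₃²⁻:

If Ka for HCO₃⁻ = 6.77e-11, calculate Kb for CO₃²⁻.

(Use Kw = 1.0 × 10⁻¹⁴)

For a conjugate pair Ka × Kb = Kw, so Kb = Kw/Ka = 1.0 × 10⁻¹⁴ / 6.77e-11 = 1.48e-04.

K_b = 1.48e-04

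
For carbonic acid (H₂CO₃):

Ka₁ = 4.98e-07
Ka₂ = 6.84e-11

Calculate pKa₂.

pKa₂ = -log(Ka₂) = -log(6.84e-11) = 10.16.

pK_{a2} = 10.16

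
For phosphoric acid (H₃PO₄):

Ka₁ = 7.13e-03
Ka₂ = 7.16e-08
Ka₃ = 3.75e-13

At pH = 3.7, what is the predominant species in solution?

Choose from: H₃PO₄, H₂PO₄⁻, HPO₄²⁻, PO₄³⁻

pKa₁ = 2.15, pKa₂ = 7.15, pKa₃ = 12.43. For a polyprotic acid the predominant species crosses at each pKa: below pKa_n the protonated form dominates, above it the deprotonated form does. At pH = 3.7, the predominant species is H₂PO₄⁻.

H₂PO₄⁻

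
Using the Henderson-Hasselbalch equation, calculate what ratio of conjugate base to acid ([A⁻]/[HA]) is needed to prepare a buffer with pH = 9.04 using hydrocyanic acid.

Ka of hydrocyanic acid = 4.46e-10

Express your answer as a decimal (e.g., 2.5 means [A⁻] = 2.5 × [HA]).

pKa = -log(4.46e-10) = 9.3507. pH = pKa + log([A⁻]/[HA]), so log([A⁻]/[HA]) = pH − pKa = 9.04 − 9.3507 = -0.3107. [A⁻]/[HA] = 10^(-0.3107) = 0.489

[A⁻]/[HA] = 0.489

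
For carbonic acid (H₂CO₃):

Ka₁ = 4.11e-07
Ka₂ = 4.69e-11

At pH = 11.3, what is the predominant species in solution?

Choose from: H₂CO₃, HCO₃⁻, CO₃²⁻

pKa₁ = 6.39, pKa₂ = 10.33. For a polyprotic acid the predominant species crosses at each pKa: below pKa_n the protonated form dominates, above it the deprotonated form does. At pH = 11.3, the predominant species is CO₃²⁻.

CO₃²⁻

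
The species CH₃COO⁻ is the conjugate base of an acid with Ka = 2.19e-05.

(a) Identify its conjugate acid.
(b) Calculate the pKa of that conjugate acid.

(a) The conjugate acid is formed by adding one H⁺ to CH₃COO⁻, giving CH₃COOH. (b) pKa = -log(Ka) = -log(2.19e-05) = 4.66.

Conjugate acid: CH₃COOH; pK_a = 4.66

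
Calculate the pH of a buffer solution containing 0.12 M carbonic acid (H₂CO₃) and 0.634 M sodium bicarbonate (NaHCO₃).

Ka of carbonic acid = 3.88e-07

pKa = -log(3.88e-07) = 6.41. pH = pKa + log([A⁻]/[HA]) = 6.41 + log(0.634/0.12)

pH = 7.13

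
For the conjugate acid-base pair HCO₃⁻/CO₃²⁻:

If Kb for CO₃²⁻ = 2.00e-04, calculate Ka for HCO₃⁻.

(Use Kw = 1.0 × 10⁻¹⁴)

For a conjugate pair Ka × Kb = Kw, so Ka = Kw/Kb = 1.0 × 10⁻¹⁴ / 2.00e-04 = 5.00e-11.

K_a = 5.00e-11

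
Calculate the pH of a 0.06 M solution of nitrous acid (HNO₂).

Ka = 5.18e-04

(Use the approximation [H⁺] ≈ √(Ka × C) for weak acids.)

[H⁺] = √(Ka × C) = √(5.18e-04 × 0.06) = 5.5749e-03. pH = -log(5.5749e-03)

pH = 2.25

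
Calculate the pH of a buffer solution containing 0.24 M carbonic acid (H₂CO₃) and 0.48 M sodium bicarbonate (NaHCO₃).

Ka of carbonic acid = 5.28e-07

pKa = -log(5.28e-07) = 6.28. pH = pKa + log([A⁻]/[HA]) = 6.28 + log(0.48/0.24)

pH = 6.58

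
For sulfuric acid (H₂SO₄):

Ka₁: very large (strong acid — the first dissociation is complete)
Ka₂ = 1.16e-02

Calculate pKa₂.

pKa₂ = -log(Ka₂) = -log(1.16e-02) = 1.94.

pK_{a2} = 1.94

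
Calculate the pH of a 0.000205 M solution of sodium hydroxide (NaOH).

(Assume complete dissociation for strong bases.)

[OH⁻] = 0.000205 M for strong base. pOH = -log[OH⁻] = 3.69, pH = 14 - pOH

pH = 10.31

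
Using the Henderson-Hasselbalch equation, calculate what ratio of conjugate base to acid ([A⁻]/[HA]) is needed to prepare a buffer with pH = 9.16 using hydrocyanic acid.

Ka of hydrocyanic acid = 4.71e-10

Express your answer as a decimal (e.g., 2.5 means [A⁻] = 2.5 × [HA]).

pKa = -log(4.71e-10) = 9.3270. pH = pKa + log([A⁻]/[HA]), so log([A⁻]/[HA]) = pH − pKa = 9.16 − 9.3270 = -0.1670. [A⁻]/[HA] = 10^(-0.1670) = 0.681

[A⁻]/[HA] = 0.681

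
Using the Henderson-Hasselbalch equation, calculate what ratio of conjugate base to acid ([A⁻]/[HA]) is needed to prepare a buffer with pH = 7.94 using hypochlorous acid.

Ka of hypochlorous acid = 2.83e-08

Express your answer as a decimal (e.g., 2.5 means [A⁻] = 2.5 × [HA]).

pKa = -log(2.83e-08) = 7.5482. pH = pKa + log([A⁻]/[HA]), so log([A⁻]/[HA]) = pH − pKa = 7.94 − 7.5482 = 0.3918. [A⁻]/[HA] = 10^(0.3918) = 2.46

[A⁻]/[HA] = 2.46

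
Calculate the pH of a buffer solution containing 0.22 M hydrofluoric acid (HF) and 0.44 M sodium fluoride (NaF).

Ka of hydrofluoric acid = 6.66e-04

pKa = -log(6.66e-04) = 3.18. pH = pKa + log([A⁻]/[HA]) = 3.18 + log(0.44/0.22)

pH = 3.48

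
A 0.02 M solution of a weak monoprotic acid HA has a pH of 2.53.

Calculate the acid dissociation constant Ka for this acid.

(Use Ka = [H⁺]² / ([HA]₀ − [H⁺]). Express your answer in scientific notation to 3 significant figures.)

[H⁺] = 10^(−pH) = 10^(−2.53) = 2.951e-03 M. For HA ⇌ H⁺ + A⁻, Ka = [H⁺][A⁻]/[HA] = [H⁺]² / ([HA]₀ − [H⁺]) = (2.951e-03)² / (0.02 − 2.951e-03) = 5.11e-04.

K_a = 5.11e-04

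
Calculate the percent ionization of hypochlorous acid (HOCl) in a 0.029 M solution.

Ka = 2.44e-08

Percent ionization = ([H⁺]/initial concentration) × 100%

Using Ka equilibrium: x² + Ka×x - Ka×C = 0. Solving: [H⁺] = 2.6589e-05. Percent = (2.6589e-05/0.029) × 100

Percent ionization = 0.0917%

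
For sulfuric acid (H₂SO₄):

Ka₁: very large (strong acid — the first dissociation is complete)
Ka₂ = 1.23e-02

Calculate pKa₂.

pKa₂ = -log(Ka₂) = -log(1.23e-02) = 1.91.

pK_{a2} = 1.91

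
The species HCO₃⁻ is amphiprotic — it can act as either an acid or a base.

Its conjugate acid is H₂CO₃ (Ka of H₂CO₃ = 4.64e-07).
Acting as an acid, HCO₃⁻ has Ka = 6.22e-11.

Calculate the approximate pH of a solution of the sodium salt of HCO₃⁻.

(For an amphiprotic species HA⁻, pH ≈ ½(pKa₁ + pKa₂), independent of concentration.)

pKa₁ = -log(4.64e-07) = 6.33; pKa₂ = -log(6.22e-11) = 10.21. For an amphiprotic species, pH ≈ ½(pKa₁ + pKa₂) = ½(6.33 + 10.21) = 8.27.

pH = 8.27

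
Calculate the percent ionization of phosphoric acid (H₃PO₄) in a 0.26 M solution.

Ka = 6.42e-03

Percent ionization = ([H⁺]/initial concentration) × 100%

Using Ka equilibrium: x² + Ka×x - Ka×C = 0. Solving: [H⁺] = 3.7772e-02. Percent = (3.7772e-02/0.26) × 100

Percent ionization = 14.5%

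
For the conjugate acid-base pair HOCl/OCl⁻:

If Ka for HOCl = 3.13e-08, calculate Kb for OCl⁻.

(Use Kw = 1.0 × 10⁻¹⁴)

For a conjugate pair Ka × Kb = Kw, so Kb = Kw/Ka = 1.0 × 10⁻¹⁴ / 3.13e-08 = 3.19e-07.

K_b = 3.19e-07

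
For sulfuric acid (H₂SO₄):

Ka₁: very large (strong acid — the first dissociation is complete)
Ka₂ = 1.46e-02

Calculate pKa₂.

pKa₂ = -log(Ka₂) = -log(1.46e-02) = 1.84.

pK_{a2} = 1.84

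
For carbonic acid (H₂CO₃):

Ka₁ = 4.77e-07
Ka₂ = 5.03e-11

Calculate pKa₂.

pKa₂ = -log(Ka₂) = -log(5.03e-11) = 10.30.

pK_{a2} = 10.30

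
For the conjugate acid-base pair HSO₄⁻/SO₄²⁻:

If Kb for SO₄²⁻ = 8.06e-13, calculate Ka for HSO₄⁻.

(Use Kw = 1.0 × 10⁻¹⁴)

For a conjugate pair Ka × Kb = Kw, so Ka = Kw/Kb = 1.0 × 10⁻¹⁴ / 8.06e-13 = 1.24e-02.

K_a = 1.24e-02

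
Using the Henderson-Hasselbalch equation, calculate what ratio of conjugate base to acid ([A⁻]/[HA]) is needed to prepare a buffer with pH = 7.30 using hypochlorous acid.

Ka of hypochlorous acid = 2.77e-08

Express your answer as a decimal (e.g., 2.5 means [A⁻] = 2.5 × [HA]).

pKa = -log(2.77e-08) = 7.5575. pH = pKa + log([A⁻]/[HA]), so log([A⁻]/[HA]) = pH − pKa = 7.30 − 7.5575 = -0.2575. [A⁻]/[HA] = 10^(-0.2575) = 0.553

[A⁻]/[HA] = 0.553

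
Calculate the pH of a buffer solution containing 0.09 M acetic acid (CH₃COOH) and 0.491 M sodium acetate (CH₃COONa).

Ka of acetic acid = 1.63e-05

pKa = -log(1.63e-05) = 4.79. pH = pKa + log([A⁻]/[HA]) = 4.79 + log(0.491/0.09)

pH = 5.52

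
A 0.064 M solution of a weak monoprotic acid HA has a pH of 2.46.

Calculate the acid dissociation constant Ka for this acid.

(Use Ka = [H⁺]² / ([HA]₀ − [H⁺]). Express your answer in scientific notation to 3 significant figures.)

[H⁺] = 10^(−pH) = 10^(−2.46) = 3.467e-03 M. For HA ⇌ H⁺ + A⁻, Ka = [H⁺][A⁻]/[HA] = [H⁺]² / ([HA]₀ − [H⁺]) = (3.467e-03)² / (0.064 − 3.467e-03) = 1.99e-04.

K_a = 1.99e-04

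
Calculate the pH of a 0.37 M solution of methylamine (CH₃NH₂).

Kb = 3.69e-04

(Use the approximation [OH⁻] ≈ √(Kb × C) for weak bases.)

[OH⁻] = √(Kb × C) = √(3.69e-04 × 0.37) = 1.1685e-02. pOH = 1.93, pH = 14 - pOH

pH = 12.07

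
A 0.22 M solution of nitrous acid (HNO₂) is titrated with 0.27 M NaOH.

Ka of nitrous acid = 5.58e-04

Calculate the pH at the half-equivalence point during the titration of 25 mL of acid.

At half-equivalence [HA] = [A⁻], so Henderson-Hasselbalch gives pH = pKa = -log(5.58e-04) = 3.25.

pH = pKa = 3.25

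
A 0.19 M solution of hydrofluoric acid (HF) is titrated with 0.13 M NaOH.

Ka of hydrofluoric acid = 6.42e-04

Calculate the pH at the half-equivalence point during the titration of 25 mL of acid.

At half-equivalence [HA] = [A⁻], so Henderson-Hasselbalch gives pH = pKa = -log(6.42e-04) = 3.19.

pH = pKa = 3.19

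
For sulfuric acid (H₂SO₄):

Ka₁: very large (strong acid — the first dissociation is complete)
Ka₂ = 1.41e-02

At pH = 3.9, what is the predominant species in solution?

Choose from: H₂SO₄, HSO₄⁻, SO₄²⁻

The first dissociation is complete, so H₂SO₄ itself is never the predominant species in water; pKa₂ = -log(1.41e-02) = 1.85. For a polyprotic acid the predominant species crosses at each pKa: below pKa_n the protonated form dominates, above it the deprotonated form does. At pH = 3.9, the predominant species is SO₄²⁻.

SO₄²⁻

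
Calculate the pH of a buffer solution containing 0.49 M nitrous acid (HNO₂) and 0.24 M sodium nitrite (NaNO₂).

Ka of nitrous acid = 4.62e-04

pKa = -log(4.62e-04) = 3.34. pH = pKa + log([A⁻]/[HA]) = 3.34 + log(0.24/0.49)

pH = 3.03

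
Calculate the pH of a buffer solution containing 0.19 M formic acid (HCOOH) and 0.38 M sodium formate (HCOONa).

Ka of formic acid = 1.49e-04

pKa = -log(1.49e-04) = 3.83. pH = pKa + log([A⁻]/[HA]) = 3.83 + log(0.38/0.19)

pH = 4.13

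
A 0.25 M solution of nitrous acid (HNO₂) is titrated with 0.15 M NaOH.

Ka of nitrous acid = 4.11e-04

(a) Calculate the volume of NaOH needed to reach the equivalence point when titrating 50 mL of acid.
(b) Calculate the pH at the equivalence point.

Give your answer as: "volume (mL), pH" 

moles acid = 0.25 × 50/1000 = 0.0125 mol; V_base = moles/0.15 × 1000 = 83.3 mL. At equivalence only the conjugate base is present: [A⁻] = 0.0125/0.133 = 9.3750e-02 M. Kb = Kw/Ka = 2.43e-11; [OH⁻] = √(Kb × [A⁻]) = 1.5103e-06; pOH = 5.82; pH = 14 - pOH = 8.18.

V = 83.3 mL, pH = 8.18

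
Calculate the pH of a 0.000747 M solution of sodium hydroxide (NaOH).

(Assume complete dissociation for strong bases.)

[OH⁻] = 0.000747 M for strong base. pOH = -log[OH⁻] = 3.13, pH = 14 - pOH

pH = 10.87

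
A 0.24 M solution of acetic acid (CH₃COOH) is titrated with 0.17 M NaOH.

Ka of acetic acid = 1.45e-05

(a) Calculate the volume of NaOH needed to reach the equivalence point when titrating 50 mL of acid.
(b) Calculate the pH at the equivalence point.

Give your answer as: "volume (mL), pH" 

moles acid = 0.24 × 50/1000 = 0.012 mol; V_base = moles/0.17 × 1000 = 70.6 mL. At equivalence only the conjugate base is present: [A⁻] = 0.012/0.121 = 9.9512e-02 M. Kb = Kw/Ka = 6.90e-10; [OH⁻] = √(Kb × [A⁻]) = 8.2843e-06; pOH = 5.08; pH = 14 - pOH = 8.92.

V = 70.6 mL, pH = 8.92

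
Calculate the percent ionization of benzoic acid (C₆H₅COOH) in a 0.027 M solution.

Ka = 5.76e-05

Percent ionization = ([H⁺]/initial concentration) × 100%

Using Ka equilibrium: x² + Ka×x - Ka×C = 0. Solving: [H⁺] = 1.2186e-03. Percent = (1.2186e-03/0.027) × 100

Percent ionization = 4.51%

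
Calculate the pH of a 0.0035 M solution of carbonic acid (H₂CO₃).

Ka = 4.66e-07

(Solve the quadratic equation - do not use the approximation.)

x² + Ka×x - Ka×C = 0. Using quadratic formula: [H⁺] = 4.0153e-05

pH = 4.40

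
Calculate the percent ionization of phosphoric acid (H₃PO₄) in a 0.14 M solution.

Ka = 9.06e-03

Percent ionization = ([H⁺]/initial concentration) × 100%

Using Ka equilibrium: x² + Ka×x - Ka×C = 0. Solving: [H⁺] = 3.1372e-02. Percent = (3.1372e-02/0.14) × 100

Percent ionization = 22.4%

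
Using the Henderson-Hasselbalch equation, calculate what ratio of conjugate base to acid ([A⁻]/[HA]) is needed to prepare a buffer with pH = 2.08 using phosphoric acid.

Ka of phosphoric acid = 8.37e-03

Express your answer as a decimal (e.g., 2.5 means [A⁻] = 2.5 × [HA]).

pKa = -log(8.37e-03) = 2.0773. pH = pKa + log([A⁻]/[HA]), so log([A⁻]/[HA]) = pH − pKa = 2.08 − 2.0773 = 0.0027. [A⁻]/[HA] = 10^(0.0027) = 1.01

[A⁻]/[HA] = 1.01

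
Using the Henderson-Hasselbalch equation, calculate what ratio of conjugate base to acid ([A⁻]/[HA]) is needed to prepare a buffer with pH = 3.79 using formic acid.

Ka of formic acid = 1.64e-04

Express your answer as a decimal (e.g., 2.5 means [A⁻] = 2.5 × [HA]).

pKa = -log(1.64e-04) = 3.7852. pH = pKa + log([A⁻]/[HA]), so log([A⁻]/[HA]) = pH − pKa = 3.79 − 3.7852 = 0.0048. [A⁻]/[HA] = 10^(0.0048) = 1.01

[A⁻]/[HA] = 1.01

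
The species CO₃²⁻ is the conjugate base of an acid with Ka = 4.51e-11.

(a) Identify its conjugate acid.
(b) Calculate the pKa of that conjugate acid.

(a) The conjugate acid is formed by adding one H⁺ to CO₃²⁻, giving HCO₃⁻. (b) pKa = -log(Ka) = -log(4.51e-11) = 10.35.

Conjugate acid: HCO₃⁻; pK_a = 10.35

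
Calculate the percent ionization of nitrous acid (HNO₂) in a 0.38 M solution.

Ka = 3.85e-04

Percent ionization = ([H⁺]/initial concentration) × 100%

Using Ka equilibrium: x² + Ka×x - Ka×C = 0. Solving: [H⁺] = 1.1904e-02. Percent = (1.1904e-02/0.38) × 100

Percent ionization = 3.13%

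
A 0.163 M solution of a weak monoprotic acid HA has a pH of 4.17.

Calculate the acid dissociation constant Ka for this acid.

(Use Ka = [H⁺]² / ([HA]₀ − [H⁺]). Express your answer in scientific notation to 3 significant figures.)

[H⁺] = 10^(−pH) = 10^(−4.17) = 6.761e-05 M. For HA ⇌ H⁺ + A⁻, Ka = [H⁺][A⁻]/[HA] = [H⁺]² / ([HA]₀ − [H⁺]) = (6.761e-05)² / (0.163 − 6.761e-05) = 2.81e-08.

K_a = 2.81e-08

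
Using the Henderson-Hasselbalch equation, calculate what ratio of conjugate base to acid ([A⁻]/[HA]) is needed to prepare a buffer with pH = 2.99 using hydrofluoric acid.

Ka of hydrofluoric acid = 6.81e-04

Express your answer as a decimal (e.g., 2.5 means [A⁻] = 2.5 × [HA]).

pKa = -log(6.81e-04) = 3.1669. pH = pKa + log([A⁻]/[HA]), so log([A⁻]/[HA]) = pH − pKa = 2.99 − 3.1669 = -0.1769. [A⁻]/[HA] = 10^(-0.1769) = 0.665

[A⁻]/[HA] = 0.665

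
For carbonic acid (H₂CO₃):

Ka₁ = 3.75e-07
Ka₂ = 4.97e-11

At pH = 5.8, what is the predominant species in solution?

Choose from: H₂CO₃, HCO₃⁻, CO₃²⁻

pKa₁ = 6.43, pKa₂ = 10.30. For a polyprotic acid the predominant species crosses at each pKa: below pKa_n the protonated form dominates, above it the deprotonated form does. At pH = 5.8, the predominant species is H₂CO₃.

H₂CO₃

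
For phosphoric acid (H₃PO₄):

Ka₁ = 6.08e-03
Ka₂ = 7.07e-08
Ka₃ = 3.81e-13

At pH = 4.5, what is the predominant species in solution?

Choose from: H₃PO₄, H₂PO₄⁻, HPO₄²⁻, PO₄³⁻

pKa₁ = 2.22, pKa₂ = 7.15, pKa₃ = 12.42. For a polyprotic acid the predominant species crosses at each pKa: below pKa_n the protonated form dominates, above it the deprotonated form does. At pH = 4.5, the predominant species is H₂PO₄⁻.

H₂PO₄⁻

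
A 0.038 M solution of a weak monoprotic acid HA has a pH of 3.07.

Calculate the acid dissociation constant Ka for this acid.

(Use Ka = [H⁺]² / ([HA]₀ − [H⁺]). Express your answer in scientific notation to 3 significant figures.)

[H⁺] = 10^(−pH) = 10^(−3.07) = 8.511e-04 M. For HA ⇌ H⁺ + A⁻, Ka = [H⁺][A⁻]/[HA] = [H⁺]² / ([HA]₀ − [H⁺]) = (8.511e-04)² / (0.038 − 8.511e-04) = 1.95e-05.

K_a = 1.95e-05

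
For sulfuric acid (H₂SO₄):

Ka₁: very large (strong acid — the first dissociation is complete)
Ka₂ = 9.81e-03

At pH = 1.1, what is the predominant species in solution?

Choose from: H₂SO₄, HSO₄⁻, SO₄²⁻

The first dissociation is complete, so H₂SO₄ itself is never the predominant species in water; pKa₂ = -log(9.81e-03) = 2.01. For a polyprotic acid the predominant species crosses at each pKa: below pKa_n the protonated form dominates, above it the deprotonated form does. At pH = 1.1, the predominant species is HSO₄⁻.

HSO₄⁻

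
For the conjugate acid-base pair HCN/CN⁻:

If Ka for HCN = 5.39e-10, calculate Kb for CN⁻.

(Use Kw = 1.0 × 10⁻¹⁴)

For a conjugate pair Ka × Kb = Kw, so Kb = Kw/Ka = 1.0 × 10⁻¹⁴ / 5.39e-10 = 1.86e-05.

K_b = 1.86e-05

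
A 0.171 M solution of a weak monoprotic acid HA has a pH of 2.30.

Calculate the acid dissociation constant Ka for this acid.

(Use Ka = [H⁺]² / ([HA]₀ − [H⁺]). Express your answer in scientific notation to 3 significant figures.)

[H⁺] = 10^(−pH) = 10^(−2.30) = 5.012e-03 M. For HA ⇌ H⁺ + A⁻, Ka = [H⁺][A⁻]/[HA] = [H⁺]² / ([HA]₀ − [H⁺]) = (5.012e-03)² / (0.171 − 5.012e-03) = 1.51e-04.

K_a = 1.51e-04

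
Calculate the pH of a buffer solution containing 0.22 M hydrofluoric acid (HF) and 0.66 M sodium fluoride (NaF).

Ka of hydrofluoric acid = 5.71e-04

pKa = -log(5.71e-04) = 3.24. pH = pKa + log([A⁻]/[HA]) = 3.24 + log(0.66/0.22)

pH = 3.72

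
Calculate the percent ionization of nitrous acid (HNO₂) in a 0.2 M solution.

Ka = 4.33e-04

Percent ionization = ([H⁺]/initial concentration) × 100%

Using Ka equilibrium: x² + Ka×x - Ka×C = 0. Solving: [H⁺] = 9.0919e-03. Percent = (9.0919e-03/0.2) × 100

Percent ionization = 4.55%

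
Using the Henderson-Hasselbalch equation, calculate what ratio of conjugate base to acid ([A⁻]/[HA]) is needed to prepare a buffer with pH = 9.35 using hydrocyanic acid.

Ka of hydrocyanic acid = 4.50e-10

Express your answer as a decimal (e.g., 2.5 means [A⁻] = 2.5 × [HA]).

pKa = -log(4.50e-10) = 9.3468. pH = pKa + log([A⁻]/[HA]), so log([A⁻]/[HA]) = pH − pKa = 9.35 − 9.3468 = 0.0032. [A⁻]/[HA] = 10^(0.0032) = 1.01

[A⁻]/[HA] = 1.01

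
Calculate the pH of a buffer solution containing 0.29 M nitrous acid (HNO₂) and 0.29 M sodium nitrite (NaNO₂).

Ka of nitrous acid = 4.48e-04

pKa = -log(4.48e-04) = 3.35. pH = pKa + log([A⁻]/[HA]) = 3.35 + log(0.29/0.29)

pH = 3.35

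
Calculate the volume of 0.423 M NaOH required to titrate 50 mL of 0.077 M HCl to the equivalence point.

At equivalence: moles acid = moles base. moles HCl = 0.077 × 50/1000 = 0.00385 mol. V_base = moles / 0.423 × 1000 = 9.1 mL.

V_{base} = 9.1 mL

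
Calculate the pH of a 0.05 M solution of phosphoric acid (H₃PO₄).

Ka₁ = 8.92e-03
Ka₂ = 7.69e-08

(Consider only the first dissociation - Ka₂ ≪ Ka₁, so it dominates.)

First dissociation dominates. From Ka₁ = [H⁺][HA⁻]/[H₂A], x² + Ka₁·x − Ka₁·C = 0 with C = 0.05 M and Ka₁ = 8.92e-03. Solving: [H⁺] = (−Ka₁ + √(Ka₁² + 4·Ka₁·C)) / 2 = 1.7125e-02 M. pH = -log(1.7125e-02) = 1.77.

pH = 1.77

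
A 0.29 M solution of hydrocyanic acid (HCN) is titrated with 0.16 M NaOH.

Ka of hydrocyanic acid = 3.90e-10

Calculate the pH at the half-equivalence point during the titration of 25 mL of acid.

At half-equivalence [HA] = [A⁻], so Henderson-Hasselbalch gives pH = pKa = -log(3.90e-10) = 9.41.

pH = pKa = 9.41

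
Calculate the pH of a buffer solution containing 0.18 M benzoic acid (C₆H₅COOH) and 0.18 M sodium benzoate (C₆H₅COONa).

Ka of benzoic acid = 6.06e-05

pKa = -log(6.06e-05) = 4.22. pH = pKa + log([A⁻]/[HA]) = 4.22 + log(0.18/0.18)

pH = 4.22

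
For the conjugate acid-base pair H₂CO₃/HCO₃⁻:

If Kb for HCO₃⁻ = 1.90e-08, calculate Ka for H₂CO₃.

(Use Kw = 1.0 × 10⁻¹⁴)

For a conjugate pair Ka × Kb = Kw, so Ka = Kw/Kb = 1.0 × 10⁻¹⁴ / 1.90e-08 = 5.26e-07.

K_a = 5.26e-07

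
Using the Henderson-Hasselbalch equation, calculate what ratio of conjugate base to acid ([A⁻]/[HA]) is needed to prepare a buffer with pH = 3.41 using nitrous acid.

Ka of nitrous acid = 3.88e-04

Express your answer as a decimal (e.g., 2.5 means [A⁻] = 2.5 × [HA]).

pKa = -log(3.88e-04) = 3.4112. pH = pKa + log([A⁻]/[HA]), so log([A⁻]/[HA]) = pH − pKa = 3.41 − 3.4112 = -0.0012. [A⁻]/[HA] = 10^(-0.0012) = 0.997

[A⁻]/[HA] = 0.997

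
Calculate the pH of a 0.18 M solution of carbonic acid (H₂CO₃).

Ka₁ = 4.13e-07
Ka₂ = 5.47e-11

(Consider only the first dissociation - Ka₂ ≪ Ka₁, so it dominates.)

First dissociation dominates. From Ka₁ = [H⁺][HA⁻]/[H₂A], x² + Ka₁·x − Ka₁·C = 0 with C = 0.18 M and Ka₁ = 4.13e-07. Solving: [H⁺] = (−Ka₁ + √(Ka₁² + 4·Ka₁·C)) / 2 = 2.7245e-04 M. pH = -log(2.7245e-04) = 3.56.

pH = 3.56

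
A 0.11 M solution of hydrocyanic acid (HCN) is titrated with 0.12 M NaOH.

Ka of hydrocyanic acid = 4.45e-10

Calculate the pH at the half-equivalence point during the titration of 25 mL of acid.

At half-equivalence [HA] = [A⁻], so Henderson-Hasselbalch gives pH = pKa = -log(4.45e-10) = 9.35.

pH = pKa = 9.35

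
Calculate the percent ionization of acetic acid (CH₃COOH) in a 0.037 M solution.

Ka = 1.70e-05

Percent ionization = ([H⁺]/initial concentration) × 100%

Using Ka equilibrium: x² + Ka×x - Ka×C = 0. Solving: [H⁺] = 7.8464e-04. Percent = (7.8464e-04/0.037) × 100

Percent ionization = 2.12%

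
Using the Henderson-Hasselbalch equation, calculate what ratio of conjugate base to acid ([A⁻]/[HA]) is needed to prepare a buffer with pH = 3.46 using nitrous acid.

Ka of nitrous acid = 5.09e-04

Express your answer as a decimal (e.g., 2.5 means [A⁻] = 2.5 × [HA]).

pKa = -log(5.09e-04) = 3.2933. pH = pKa + log([A⁻]/[HA]), so log([A⁻]/[HA]) = pH − pKa = 3.46 − 3.2933 = 0.1667. [A⁻]/[HA] = 10^(0.1667) = 1.47

[A⁻]/[HA] = 1.47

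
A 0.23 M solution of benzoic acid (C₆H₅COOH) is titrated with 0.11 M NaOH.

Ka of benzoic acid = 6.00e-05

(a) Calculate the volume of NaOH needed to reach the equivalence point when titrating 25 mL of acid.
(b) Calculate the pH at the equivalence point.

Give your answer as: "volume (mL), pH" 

moles acid = 0.23 × 25/1000 = 0.00575 mol; V_base = moles/0.11 × 1000 = 52.3 mL. At equivalence only the conjugate base is present: [A⁻] = 0.00575/0.077 = 7.4412e-02 M. Kb = Kw/Ka = 1.67e-10; [OH⁻] = √(Kb × [A⁻]) = 3.5216e-06; pOH = 5.45; pH = 14 - pOH = 8.55.

V = 52.3 mL, pH = 8.55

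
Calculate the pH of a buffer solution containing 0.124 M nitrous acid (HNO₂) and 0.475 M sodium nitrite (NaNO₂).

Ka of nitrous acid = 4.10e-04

pKa = -log(4.10e-04) = 3.39. pH = pKa + log([A⁻]/[HA]) = 3.39 + log(0.475/0.124)

pH = 3.97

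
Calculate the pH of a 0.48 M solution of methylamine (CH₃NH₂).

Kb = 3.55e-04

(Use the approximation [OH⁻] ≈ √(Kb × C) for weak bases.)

[OH⁻] = √(Kb × C) = √(3.55e-04 × 0.48) = 1.3054e-02. pOH = 1.88, pH = 14 - pOH

pH = 12.12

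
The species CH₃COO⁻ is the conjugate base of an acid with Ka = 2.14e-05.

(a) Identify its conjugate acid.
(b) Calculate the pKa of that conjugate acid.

(a) The conjugate acid is formed by adding one H⁺ to CH₃COO⁻, giving CH₃COOH. (b) pKa = -log(Ka) = -log(2.14e-05) = 4.67.

Conjugate acid: CH₃COOH; pK_a = 4.67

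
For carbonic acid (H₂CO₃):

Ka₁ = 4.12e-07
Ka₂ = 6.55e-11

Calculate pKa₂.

pKa₂ = -log(Ka₂) = -log(6.55e-11) = 10.18.

pK_{a2} = 10.18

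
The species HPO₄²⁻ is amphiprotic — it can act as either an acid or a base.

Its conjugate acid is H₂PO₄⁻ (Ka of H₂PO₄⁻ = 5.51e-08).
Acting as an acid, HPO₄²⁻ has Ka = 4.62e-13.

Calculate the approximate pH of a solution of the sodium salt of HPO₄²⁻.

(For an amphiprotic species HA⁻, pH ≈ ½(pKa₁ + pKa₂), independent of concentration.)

pKa₁ = -log(5.51e-08) = 7.26; pKa₂ = -log(4.62e-13) = 12.34. For an amphiprotic species, pH ≈ ½(pKa₁ + pKa₂) = ½(7.26 + 12.34) = 9.80.

pH = 9.80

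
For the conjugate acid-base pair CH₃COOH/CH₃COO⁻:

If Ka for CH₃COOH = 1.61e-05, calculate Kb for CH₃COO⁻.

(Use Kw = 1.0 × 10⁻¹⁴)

For a conjugate pair Ka × Kb = Kw, so Kb = Kw/Ka = 1.0 × 10⁻¹⁴ / 1.61e-05 = 6.21e-10.

K_b = 6.21e-10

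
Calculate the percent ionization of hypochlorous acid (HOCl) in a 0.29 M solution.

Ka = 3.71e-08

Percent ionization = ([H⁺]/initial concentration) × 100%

Using Ka equilibrium: x² + Ka×x - Ka×C = 0. Solving: [H⁺] = 1.0371e-04. Percent = (1.0371e-04/0.29) × 100

Percent ionization = 0.0358%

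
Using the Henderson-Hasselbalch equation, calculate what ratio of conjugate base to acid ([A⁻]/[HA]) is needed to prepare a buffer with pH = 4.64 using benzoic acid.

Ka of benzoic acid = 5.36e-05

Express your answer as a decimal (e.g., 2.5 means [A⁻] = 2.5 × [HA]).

pKa = -log(5.36e-05) = 4.2708. pH = pKa + log([A⁻]/[HA]), so log([A⁻]/[HA]) = pH − pKa = 4.64 − 4.2708 = 0.3692. [A⁻]/[HA] = 10^(0.3692) = 2.34

[A⁻]/[HA] = 2.34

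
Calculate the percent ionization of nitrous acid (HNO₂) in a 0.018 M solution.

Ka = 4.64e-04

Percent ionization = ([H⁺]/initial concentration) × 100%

Using Ka equilibrium: x² + Ka×x - Ka×C = 0. Solving: [H⁺] = 2.6673e-03. Percent = (2.6673e-03/0.018) × 100

Percent ionization = 14.8%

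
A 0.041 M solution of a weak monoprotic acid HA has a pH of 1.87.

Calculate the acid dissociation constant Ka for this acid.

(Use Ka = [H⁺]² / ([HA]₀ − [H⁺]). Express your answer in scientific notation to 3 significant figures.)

[H⁺] = 10^(−pH) = 10^(−1.87) = 1.349e-02 M. For HA ⇌ H⁺ + A⁻, Ka = [H⁺][A⁻]/[HA] = [H⁺]² / ([HA]₀ − [H⁺]) = (1.349e-02)² / (0.041 − 1.349e-02) = 6.61e-03.

K_a = 6.61e-03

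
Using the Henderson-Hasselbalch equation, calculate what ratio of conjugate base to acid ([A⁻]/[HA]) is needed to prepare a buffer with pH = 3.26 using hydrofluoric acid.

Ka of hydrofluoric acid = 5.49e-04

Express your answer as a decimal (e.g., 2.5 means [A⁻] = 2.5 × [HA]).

pKa = -log(5.49e-04) = 3.2604. pH = pKa + log([A⁻]/[HA]), so log([A⁻]/[HA]) = pH − pKa = 3.26 − 3.2604 = -0.0004. [A⁻]/[HA] = 10^(-0.0004) = 0.999

[A⁻]/[HA] = 0.999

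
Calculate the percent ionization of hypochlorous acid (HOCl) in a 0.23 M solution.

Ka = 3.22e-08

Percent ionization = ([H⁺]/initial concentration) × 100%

Using Ka equilibrium: x² + Ka×x - Ka×C = 0. Solving: [H⁺] = 8.6042e-05. Percent = (8.6042e-05/0.23) × 100

Percent ionization = 0.0374%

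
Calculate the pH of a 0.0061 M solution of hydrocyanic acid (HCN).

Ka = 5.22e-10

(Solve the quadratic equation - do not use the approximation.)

x² + Ka×x - Ka×C = 0. Using quadratic formula: [H⁺] = 1.7842e-06

pH = 5.75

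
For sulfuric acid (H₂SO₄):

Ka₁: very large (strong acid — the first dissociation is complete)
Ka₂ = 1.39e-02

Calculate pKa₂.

pKa₂ = -log(Ka₂) = -log(1.39e-02) = 1.86.

pK_{a2} = 1.86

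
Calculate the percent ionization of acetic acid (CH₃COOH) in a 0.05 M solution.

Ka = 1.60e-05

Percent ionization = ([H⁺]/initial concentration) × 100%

Using Ka equilibrium: x² + Ka×x - Ka×C = 0. Solving: [H⁺] = 8.8646e-04. Percent = (8.8646e-04/0.05) × 100

Percent ionization = 1.77%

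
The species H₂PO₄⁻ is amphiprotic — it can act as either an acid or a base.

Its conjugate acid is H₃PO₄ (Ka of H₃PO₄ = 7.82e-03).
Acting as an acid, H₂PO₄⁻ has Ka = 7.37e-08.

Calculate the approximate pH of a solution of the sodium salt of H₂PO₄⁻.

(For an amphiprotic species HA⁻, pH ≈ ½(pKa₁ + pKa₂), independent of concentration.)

pKa₁ = -log(7.82e-03) = 2.11; pKa₂ = -log(7.37e-08) = 7.13. For an amphiprotic species, pH ≈ ½(pKa₁ + pKa₂) = ½(2.11 + 7.13) = 4.62.

pH = 4.62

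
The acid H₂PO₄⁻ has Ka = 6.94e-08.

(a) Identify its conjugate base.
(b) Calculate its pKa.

(a) The conjugate base is formed by removing one H⁺ from H₂PO₄⁻, giving HPO₄²⁻. (b) pKa = -log(Ka) = -log(6.94e-08) = 7.16.

Conjugate base: HPO₄²⁻; pK_a = 7.16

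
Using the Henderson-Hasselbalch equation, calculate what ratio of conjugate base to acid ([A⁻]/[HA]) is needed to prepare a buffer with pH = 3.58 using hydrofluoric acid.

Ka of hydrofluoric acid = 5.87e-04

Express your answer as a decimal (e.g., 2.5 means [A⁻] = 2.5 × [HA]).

pKa = -log(5.87e-04) = 3.2314. pH = pKa + log([A⁻]/[HA]), so log([A⁻]/[HA]) = pH − pKa = 3.58 − 3.2314 = 0.3486. [A⁻]/[HA] = 10^(0.3486) = 2.23

[A⁻]/[HA] = 2.23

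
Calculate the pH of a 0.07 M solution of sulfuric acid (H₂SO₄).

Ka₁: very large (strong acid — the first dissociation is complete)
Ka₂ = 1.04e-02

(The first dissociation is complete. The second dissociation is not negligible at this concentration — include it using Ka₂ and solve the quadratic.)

First dissociation is complete: [H⁺]₀ = [HSO₄⁻]₀ = C = 0.07 M. Second dissociation HSO₄⁻ ⇌ H⁺ + SO₄²⁻: let x = [SO₄²⁻]. Ka₂ = (C + x)·x / (C − x) = 1.04e-02 → x² + (C + Ka₂)·x − Ka₂·C = 0 → x² + 0.08040·x − 7.280e-04 = 0. x = (−0.08040 + √(0.08040² + 4 × 7.280e-04)) / 2 = 8.2153e-03 M. [H⁺] = C + x = 0.07 + 8.2153e-03 = 7.8215e-02 M. pH = -log(7.8215e-02) = 1.11.

pH = 1.11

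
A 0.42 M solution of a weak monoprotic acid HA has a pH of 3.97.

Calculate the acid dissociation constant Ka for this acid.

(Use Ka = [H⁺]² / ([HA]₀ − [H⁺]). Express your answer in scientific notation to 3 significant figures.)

[H⁺] = 10^(−pH) = 10^(−3.97) = 1.072e-04 M. For HA ⇌ H⁺ + A⁻, Ka = [H⁺][A⁻]/[HA] = [H⁺]² / ([HA]₀ − [H⁺]) = (1.072e-04)² / (0.42 − 1.072e-04) = 2.73e-08.

K_a = 2.73e-08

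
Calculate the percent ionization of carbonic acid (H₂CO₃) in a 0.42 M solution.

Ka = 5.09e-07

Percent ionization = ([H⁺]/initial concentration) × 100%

Using Ka equilibrium: x² + Ka×x - Ka×C = 0. Solving: [H⁺] = 4.6211e-04. Percent = (4.6211e-04/0.42) × 100

Percent ionization = 0.11%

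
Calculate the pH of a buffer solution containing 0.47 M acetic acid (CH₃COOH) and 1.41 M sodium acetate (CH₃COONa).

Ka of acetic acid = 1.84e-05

pKa = -log(1.84e-05) = 4.74. pH = pKa + log([A⁻]/[HA]) = 4.74 + log(1.41/0.47)

pH = 5.21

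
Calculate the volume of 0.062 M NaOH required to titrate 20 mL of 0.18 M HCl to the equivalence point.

At equivalence: moles acid = moles base. moles HCl = 0.18 × 20/1000 = 0.0036 mol. V_base = moles / 0.062 × 1000 = 58.1 mL.

V_{base} = 58.1 mL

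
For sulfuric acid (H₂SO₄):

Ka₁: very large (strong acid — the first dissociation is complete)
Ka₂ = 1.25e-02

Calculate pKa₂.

pKa₂ = -log(Ka₂) = -log(1.25e-02) = 1.90.

pK_{a2} = 1.90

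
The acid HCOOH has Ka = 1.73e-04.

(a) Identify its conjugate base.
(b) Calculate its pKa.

(a) The conjugate base is formed by removing one H⁺ from HCOOH, giving HCOO⁻. (b) pKa = -log(Ka) = -log(1.73e-04) = 3.76.

Conjugate base: HCOO⁻; pK_a = 3.76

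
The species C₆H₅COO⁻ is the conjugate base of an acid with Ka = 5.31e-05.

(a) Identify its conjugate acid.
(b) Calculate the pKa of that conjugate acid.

(a) The conjugate acid is formed by adding one H⁺ to C₆H₅COO⁻, giving C₆H₅COOH. (b) pKa = -log(Ka) = -log(5.31e-05) = 4.27.

Conjugate acid: C₆H₅COOH; pK_a = 4.27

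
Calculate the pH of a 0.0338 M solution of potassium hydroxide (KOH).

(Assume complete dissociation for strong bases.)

[OH⁻] = 0.0338 M for strong base. pOH = -log[OH⁻] = 1.47, pH = 14 - pOH

pH = 12.53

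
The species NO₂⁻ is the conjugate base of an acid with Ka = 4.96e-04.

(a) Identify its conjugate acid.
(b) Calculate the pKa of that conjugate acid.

(a) The conjugate acid is formed by adding one H⁺ to NO₂⁻, giving HNO₂. (b) pKa = -log(Ka) = -log(4.96e-04) = 3.30.

Conjugate acid: HNO₂; pK_a = 3.30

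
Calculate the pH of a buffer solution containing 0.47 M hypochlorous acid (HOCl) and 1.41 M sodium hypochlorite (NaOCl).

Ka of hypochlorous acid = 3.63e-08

pKa = -log(3.63e-08) = 7.44. pH = pKa + log([A⁻]/[HA]) = 7.44 + log(1.41/0.47)

pH = 7.92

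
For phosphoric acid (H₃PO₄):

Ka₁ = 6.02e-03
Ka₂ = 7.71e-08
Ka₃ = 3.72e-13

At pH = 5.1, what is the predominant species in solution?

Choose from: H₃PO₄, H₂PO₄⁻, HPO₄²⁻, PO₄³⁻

pKa₁ = 2.22, pKa₂ = 7.11, pKa₃ = 12.43. For a polyprotic acid the predominant species crosses at each pKa: below pKa_n the protonated form dominates, above it the deprotonated form does. At pH = 5.1, the predominant species is H₂PO₄⁻.

H₂PO₄⁻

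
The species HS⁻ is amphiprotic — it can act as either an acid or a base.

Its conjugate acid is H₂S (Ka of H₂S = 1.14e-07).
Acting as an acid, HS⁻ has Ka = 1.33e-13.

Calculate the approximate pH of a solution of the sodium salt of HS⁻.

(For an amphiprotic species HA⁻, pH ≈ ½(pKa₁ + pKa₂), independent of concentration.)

pKa₁ = -log(1.14e-07) = 6.94; pKa₂ = -log(1.33e-13) = 12.88. For an amphiprotic species, pH ≈ ½(pKa₁ + pKa₂) = ½(6.94 + 12.88) = 9.91.

pH = 9.91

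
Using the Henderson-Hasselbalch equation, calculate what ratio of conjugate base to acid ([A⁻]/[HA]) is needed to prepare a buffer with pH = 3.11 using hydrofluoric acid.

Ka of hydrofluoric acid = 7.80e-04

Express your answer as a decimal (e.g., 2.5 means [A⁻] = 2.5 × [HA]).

pKa = -log(7.80e-04) = 3.1079. pH = pKa + log([A⁻]/[HA]), so log([A⁻]/[HA]) = pH − pKa = 3.11 − 3.1079 = 0.0021. [A⁻]/[HA] = 10^(0.0021) = 1.00

[A⁻]/[HA] = 1.00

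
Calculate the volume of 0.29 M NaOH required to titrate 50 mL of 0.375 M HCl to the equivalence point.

At equivalence: moles acid = moles base. moles HCl = 0.375 × 50/1000 = 0.01875 mol. V_base = moles / 0.29 × 1000 = 64.7 mL.

V_{base} = 64.7 mL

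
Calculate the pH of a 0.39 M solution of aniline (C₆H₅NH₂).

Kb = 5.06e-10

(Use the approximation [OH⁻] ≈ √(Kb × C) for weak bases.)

[OH⁻] = √(Kb × C) = √(5.06e-10 × 0.39) = 1.4048e-05. pOH = 4.85, pH = 14 - pOH

pH = 9.15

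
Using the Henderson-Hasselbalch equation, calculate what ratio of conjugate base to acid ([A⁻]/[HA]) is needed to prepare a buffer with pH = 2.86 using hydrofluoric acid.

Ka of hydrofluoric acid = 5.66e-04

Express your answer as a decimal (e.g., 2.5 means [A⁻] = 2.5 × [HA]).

pKa = -log(5.66e-04) = 3.2472. pH = pKa + log([A⁻]/[HA]), so log([A⁻]/[HA]) = pH − pKa = 2.86 − 3.2472 = -0.3872. [A⁻]/[HA] = 10^(-0.3872) = 0.410

[A⁻]/[HA] = 0.410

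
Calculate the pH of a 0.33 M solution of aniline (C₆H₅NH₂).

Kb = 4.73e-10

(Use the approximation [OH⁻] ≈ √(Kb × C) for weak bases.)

[OH⁻] = √(Kb × C) = √(4.73e-10 × 0.33) = 1.2494e-05. pOH = 4.90, pH = 14 - pOH

pH = 9.10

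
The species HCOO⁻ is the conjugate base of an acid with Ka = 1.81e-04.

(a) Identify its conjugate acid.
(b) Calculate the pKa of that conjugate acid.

(a) The conjugate acid is formed by adding one H⁺ to HCOO⁻, giving HCOOH. (b) pKa = -log(Ka) = -log(1.81e-04) = 3.74.

Conjugate acid: HCOOH; pK_a = 3.74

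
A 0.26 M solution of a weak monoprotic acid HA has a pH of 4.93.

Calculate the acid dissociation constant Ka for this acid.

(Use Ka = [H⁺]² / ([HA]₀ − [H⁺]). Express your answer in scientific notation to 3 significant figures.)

[H⁺] = 10^(−pH) = 10^(−4.93) = 1.175e-05 M. For HA ⇌ H⁺ + A⁻, Ka = [H⁺][A⁻]/[HA] = [H⁺]² / ([HA]₀ − [H⁺]) = (1.175e-05)² / (0.26 − 1.175e-05) = 5.31e-10.

K_a = 5.31e-10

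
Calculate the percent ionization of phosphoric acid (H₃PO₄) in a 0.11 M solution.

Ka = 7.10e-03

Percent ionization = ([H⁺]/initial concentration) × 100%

Using Ka equilibrium: x² + Ka×x - Ka×C = 0. Solving: [H⁺] = 2.4621e-02. Percent = (2.4621e-02/0.11) × 100

Percent ionization = 22.4%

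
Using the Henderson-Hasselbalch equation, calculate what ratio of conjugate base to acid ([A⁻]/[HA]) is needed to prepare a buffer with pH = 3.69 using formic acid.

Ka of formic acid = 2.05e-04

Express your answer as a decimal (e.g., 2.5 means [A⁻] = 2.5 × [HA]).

pKa = -log(2.05e-04) = 3.6882. pH = pKa + log([A⁻]/[HA]), so log([A⁻]/[HA]) = pH − pKa = 3.69 − 3.6882 = 0.0018. [A⁻]/[HA] = 10^(0.0018) = 1.00

[A⁻]/[HA] = 1.00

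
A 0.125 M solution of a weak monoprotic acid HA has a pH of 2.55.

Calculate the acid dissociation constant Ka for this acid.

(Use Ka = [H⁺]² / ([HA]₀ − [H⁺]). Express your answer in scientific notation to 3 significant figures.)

[H⁺] = 10^(−pH) = 10^(−2.55) = 2.818e-03 M. For HA ⇌ H⁺ + A⁻, Ka = [H⁺][A⁻]/[HA] = [H⁺]² / ([HA]₀ − [H⁺]) = (2.818e-03)² / (0.125 − 2.818e-03) = 6.50e-05.

K_a = 6.50e-05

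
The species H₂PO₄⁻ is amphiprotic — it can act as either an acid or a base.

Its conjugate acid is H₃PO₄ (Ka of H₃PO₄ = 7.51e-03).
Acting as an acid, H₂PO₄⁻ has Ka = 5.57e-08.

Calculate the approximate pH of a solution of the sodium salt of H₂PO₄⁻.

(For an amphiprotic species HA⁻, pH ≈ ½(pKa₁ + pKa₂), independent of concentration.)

pKa₁ = -log(7.51e-03) = 2.12; pKa₂ = -log(5.57e-08) = 7.25. For an amphiprotic species, pH ≈ ½(pKa₁ + pKa₂) = ½(2.12 + 7.25) = 4.69.

pH = 4.69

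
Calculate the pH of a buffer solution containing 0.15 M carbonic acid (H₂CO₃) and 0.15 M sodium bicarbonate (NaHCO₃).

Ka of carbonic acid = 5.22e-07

pKa = -log(5.22e-07) = 6.28. pH = pKa + log([A⁻]/[HA]) = 6.28 + log(0.15/0.15)

pH = 6.28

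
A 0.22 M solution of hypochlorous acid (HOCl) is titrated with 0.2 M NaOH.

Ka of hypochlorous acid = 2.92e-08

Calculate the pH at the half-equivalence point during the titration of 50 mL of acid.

At half-equivalence [HA] = [A⁻], so Henderson-Hasselbalch gives pH = pKa = -log(2.92e-08) = 7.53.

pH = pKa = 7.53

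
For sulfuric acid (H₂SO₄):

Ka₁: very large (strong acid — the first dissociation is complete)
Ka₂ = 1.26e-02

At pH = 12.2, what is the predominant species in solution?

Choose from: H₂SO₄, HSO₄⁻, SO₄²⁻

The first dissociation is complete, so H₂SO₄ itself is never the predominant species in water; pKa₂ = -log(1.26e-02) = 1.90. For a polyprotic acid the predominant species crosses at each pKa: below pKa_n the protonated form dominates, above it the deprotonated form does. At pH = 12.2, the predominant species is SO₄²⁻.

SO₄²⁻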